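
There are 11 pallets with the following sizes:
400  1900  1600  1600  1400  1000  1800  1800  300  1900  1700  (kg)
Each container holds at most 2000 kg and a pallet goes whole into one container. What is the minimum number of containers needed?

Total = 1900 + 1900 + 1800 + 1800 + 1700 + 1600 + 1600 + 1400 + 1000 + 400 + 300 = 15400 kg.
Lower bound: ⌈15400/2000⌉ = 8 containers.
A packing using 9 containers:
  container 1: 1900 = 1900
  container 2: 1900 = 1900
  container 3: 1800 = 1800
  container 4: 1800 = 1800
  container 5: 1700 + 300 = 2000
  container 6: 1600 + 400 = 2000
  container 7: 1600 = 1600
  container 8: 1400 = 1400
  container 9: 1000 = 1000
No arrangement into 8 containers stays within capacity, so 9 is optimal.

9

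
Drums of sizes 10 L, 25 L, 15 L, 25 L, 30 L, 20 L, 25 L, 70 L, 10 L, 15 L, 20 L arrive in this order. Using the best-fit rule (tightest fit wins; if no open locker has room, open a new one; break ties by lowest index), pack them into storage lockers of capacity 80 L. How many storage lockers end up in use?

  10 → locker 1 (new)  [load 10/80]
  25 → locker 1  [load 35/80]
  15 → locker 1  [load 50/80]
  25 → locker 1  [load 75/80]
  30 → locker 2 (new)  [load 30/80]
  20 → locker 2  [load 50/80]
  25 → locker 2  [load 75/80]
  70 → locker 3 (new)  [load 70/80]
  10 → locker 3  [load 80/80]
  15 → locker 4 (new)  [load 15/80]
  20 → locker 4  [load 35/80]
4 storage lockers opened.

4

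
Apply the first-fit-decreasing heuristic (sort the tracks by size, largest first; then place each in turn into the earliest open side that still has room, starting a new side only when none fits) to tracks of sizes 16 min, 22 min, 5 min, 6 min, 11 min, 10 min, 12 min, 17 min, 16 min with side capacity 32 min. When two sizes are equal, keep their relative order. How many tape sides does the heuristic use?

Sorted descending: 22, 17, 16, 16, 12, 11, 10, 6, 5.
  22 → side 1 (new)  [load 22/32]
  17 → side 2 (new)  [load 17/32]
  16 → side 3 (new)  [load 16/32]
  16 → side 3  [load 32/32]
  12 → side 2  [load 29/32]
  11 → side 4 (new)  [load 11/32]
  10 → side 1  [load 32/32]
  6 → side 4  [load 17/32]
  5 → side 4  [load 22/32]
4 tape sides opened.

4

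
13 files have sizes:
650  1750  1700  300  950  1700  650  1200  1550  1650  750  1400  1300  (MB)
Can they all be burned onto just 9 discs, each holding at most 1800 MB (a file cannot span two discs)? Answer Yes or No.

Total = 15550 MB; ⌈15550/1800⌉ = 9.
The bound of 9 does not rule out 9, but exhaustive search shows no assignment into 9 discs of capacity 1800 MB exists — the minimum is 10.

No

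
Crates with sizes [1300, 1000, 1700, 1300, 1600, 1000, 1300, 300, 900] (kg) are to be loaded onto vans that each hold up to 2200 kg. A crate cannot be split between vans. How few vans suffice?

Total = 1700 + 1600 + 1300 + 1300 + 1300 + 1000 + 1000 + 900 + 300 = 10400 kg.
Lower bound: ⌈10400/2200⌉ = 5 vans.
A packing using 6 vans:
  van 1: 1700 + 300 = 2000
  van 2: 1600 = 1600
  van 3: 1300 + 900 = 2200
  van 4: 1300 = 1300
  van 5: 1300 = 1300
  van 6: 1000 + 1000 = 2000
No arrangement into 5 vans stays within capacity, so 6 is optimal.

6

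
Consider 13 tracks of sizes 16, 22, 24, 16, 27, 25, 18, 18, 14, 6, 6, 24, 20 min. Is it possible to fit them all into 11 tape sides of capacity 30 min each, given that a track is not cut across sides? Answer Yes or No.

Yes

A valid assignment using 10 tape sides:
  side 1: 27 = 27
  side 2: 25 = 25
  side 3: 24 + 6 = 30
  side 4: 24 + 6 = 30
  side 5: 22 = 22
  side 6: 20 = 20
  side 7: 18 = 18
  side 8: 18 = 18
  side 9: 16 + 14 = 30
  side 10: 16 = 16
That uses only 10 ≤ 11, so 11 tape sides are enough.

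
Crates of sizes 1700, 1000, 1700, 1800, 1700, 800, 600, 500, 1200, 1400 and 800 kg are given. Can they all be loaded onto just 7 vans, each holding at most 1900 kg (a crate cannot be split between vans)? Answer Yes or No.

No

Total = 13200 kg; ⌈13200/1900⌉ = 7.
The bound of 7 does not rule out 7, but exhaustive search shows no assignment into 7 vans of capacity 1900 kg exists — the minimum is 8.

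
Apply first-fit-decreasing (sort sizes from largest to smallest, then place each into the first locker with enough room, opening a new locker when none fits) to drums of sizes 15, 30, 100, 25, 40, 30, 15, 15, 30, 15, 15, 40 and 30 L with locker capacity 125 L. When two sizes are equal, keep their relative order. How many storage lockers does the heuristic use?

4

Sorted descending: 100, 40, 40, 30, 30, 30, 30, 25, 15, 15, 15, 15, 15.
  100 → locker 1 (new)  [load 100/125]
  40 → locker 2 (new)  [load 40/125]
  40 → locker 2  [load 80/125]
  30 → locker 2  [load 110/125]
  30 → locker 3 (new)  [load 30/125]
  30 → locker 3  [load 60/125]
  30 → locker 3  [load 90/125]
  25 → locker 1  [load 125/125]
  15 → locker 2  [load 125/125]
  15 → locker 3  [load 105/125]
  15 → locker 3  [load 120/125]
  15 → locker 4 (new)  [load 15/125]
  15 → locker 4  [load 30/125]
4 storage lockers opened.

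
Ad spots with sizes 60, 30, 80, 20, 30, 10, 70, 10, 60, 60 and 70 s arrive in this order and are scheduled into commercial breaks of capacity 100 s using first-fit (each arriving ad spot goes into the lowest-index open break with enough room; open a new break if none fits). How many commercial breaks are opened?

6

  60 → break 1 (new)  [load 60/100]
  30 → break 1  [load 90/100]
  80 → break 2 (new)  [load 80/100]
  20 → break 2  [load 100/100]
  30 → break 3 (new)  [load 30/100]
  10 → break 1  [load 100/100]
  70 → break 3  [load 100/100]
  10 → break 4 (new)  [load 10/100]
  60 → break 4  [load 70/100]
  60 → break 5 (new)  [load 60/100]
  70 → break 6 (new)  [load 70/100]
6 commercial breaks opened.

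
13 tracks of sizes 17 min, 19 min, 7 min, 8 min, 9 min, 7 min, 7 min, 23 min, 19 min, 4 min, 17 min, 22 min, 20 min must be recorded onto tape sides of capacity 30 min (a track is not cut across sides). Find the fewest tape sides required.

Total = 23 + 22 + 20 + 19 + 19 + 17 + 17 + 9 + 8 + 7 + 7 + 7 + 4 = 179 min.
Lower bound: ⌈179/30⌉ = 6 tape sides.
Also, 7 tracks each exceed 15 min, and no two of those can share a side, so at least 7 tape sides are needed.
A packing using 7 tape sides:
  side 1: 23 + 7 = 30
  side 2: 22 + 8 = 30
  side 3: 20 + 9 = 29
  side 4: 19 + 7 + 4 = 30
  side 5: 19 + 7 = 26
  side 6: 17 = 17
  side 7: 17 = 17
This matches the lower bound, so 7 is optimal.

7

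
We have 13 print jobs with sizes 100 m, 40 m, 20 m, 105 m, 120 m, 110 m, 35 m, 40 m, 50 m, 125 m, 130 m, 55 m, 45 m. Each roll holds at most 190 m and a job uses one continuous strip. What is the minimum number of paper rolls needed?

Total = 130 + 125 + 120 + 110 + 105 + 100 + 55 + 50 + 45 + 40 + 40 + 35 + 20 = 975 m.
Lower bound: ⌈975/190⌉ = 6 paper rolls.
A packing using 6 paper rolls:
  roll 1: 130 + 55 = 185
  roll 2: 125 + 50 = 175
  roll 3: 120 + 45 + 20 = 185
  roll 4: 110 + 40 + 40 = 190
  roll 5: 105 + 35 = 140
  roll 6: 100 = 100
This matches the lower bound, so 6 is optimal.

6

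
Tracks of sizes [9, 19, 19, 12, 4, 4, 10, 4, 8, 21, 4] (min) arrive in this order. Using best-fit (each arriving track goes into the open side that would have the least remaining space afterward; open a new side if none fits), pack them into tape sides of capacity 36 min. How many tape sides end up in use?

4

  9 → side 1 (new)  [load 9/36]
  19 → side 1  [load 28/36]
  19 → side 2 (new)  [load 19/36]
  12 → side 2  [load 31/36]
  4 → side 2  [load 35/36]
  4 → side 1  [load 32/36]
  10 → side 3 (new)  [load 10/36]
  4 → side 1  [load 36/36]
  8 → side 3  [load 18/36]
  21 → side 4 (new)  [load 21/36]
  4 → side 4  [load 25/36]
4 tape sides opened.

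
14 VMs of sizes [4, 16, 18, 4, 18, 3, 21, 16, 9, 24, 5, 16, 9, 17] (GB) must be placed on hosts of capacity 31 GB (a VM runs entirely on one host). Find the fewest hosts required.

Total = 24 + 21 + 18 + 18 + 17 + 16 + 16 + 16 + 9 + 9 + 5 + 4 + 4 + 3 = 180 GB.
Lower bound: ⌈180/31⌉ = 6 hosts.
Also, 8 VMs each exceed 31/2 GB, and no two of those can share a host, so at least 8 hosts are needed.
A packing using 8 hosts:
  host 1: 24 + 5 = 29
  host 2: 21 + 9 = 30
  host 3: 18 + 9 + 4 = 31
  host 4: 18 + 4 + 3 = 25
  host 5: 17 = 17
  host 6: 16 = 16
  host 7: 16 = 16
  host 8: 16 = 16
This matches the lower bound, so 8 is optimal.

8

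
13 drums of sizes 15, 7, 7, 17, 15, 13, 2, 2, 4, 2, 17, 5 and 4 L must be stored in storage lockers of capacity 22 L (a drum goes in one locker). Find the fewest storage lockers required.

Total = 17 + 17 + 15 + 15 + 13 + 7 + 7 + 5 + 4 + 4 + 2 + 2 + 2 = 110 L.
Lower bound: ⌈110/22⌉ = 5 storage lockers.
A packing using 6 storage lockers:
  locker 1: 17 + 5 = 22
  locker 2: 17 + 4 = 21
  locker 3: 15 + 7 = 22
  locker 4: 15 + 7 = 22
  locker 5: 13 + 4 + 2 + 2 = 21
  locker 6: 2 = 2
No arrangement into 5 storage lockers stays within capacity, so 6 is optimal.

6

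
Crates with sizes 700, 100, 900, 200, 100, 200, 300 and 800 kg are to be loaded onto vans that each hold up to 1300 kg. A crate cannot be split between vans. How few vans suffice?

Total = 900 + 800 + 700 + 300 + 200 + 200 + 100 + 100 = 3300 kg.
Lower bound: ⌈3300/1300⌉ = 3 vans.
A packing using 3 vans:
  van 1: 900 + 300 + 100 = 1300
  van 2: 800 + 200 + 200 + 100 = 1300
  van 3: 700 = 700
This matches the lower bound, so 3 is optimal.

3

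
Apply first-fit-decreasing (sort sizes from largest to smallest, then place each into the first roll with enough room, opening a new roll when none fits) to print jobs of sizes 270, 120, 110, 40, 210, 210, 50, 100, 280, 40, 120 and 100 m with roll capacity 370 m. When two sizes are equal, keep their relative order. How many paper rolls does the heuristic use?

5

Sorted descending: 280, 270, 210, 210, 120, 120, 110, 100, 100, 50, 40, 40.
  280 → roll 1 (new)  [load 280/370]
  270 → roll 2 (new)  [load 270/370]
  210 → roll 3 (new)  [load 210/370]
  210 → roll 4 (new)  [load 210/370]
  120 → roll 3  [load 330/370]
  120 → roll 4  [load 330/370]
  110 → roll 5 (new)  [load 110/370]
  100 → roll 2  [load 370/370]
  100 → roll 5  [load 210/370]
  50 → roll 1  [load 330/370]
  40 → roll 1  [load 370/370]
  40 → roll 3  [load 370/370]
5 paper rolls opened.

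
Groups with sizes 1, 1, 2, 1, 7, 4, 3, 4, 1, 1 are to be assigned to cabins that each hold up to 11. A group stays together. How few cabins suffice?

Total = 7 + 4 + 4 + 3 + 2 + 1 + 1 + 1 + 1 + 1 = 25.
Lower bound: ⌈25/11⌉ = 3 cabins.
A packing using 3 cabins:
  cabin 1: 7 + 4 = 11
  cabin 2: 4 + 3 + 2 + 1 + 1 = 11
  cabin 3: 1 + 1 + 1 = 3
This matches the lower bound, so 3 is optimal.

3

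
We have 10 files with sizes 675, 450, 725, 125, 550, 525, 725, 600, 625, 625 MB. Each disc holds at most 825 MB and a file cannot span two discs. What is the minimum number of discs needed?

9

Total = 725 + 725 + 675 + 625 + 625 + 600 + 550 + 525 + 450 + 125 = 5625 MB.
Lower bound: ⌈5625/825⌉ = 7 discs.
Also, 9 files each exceed 825/2 MB, and no two of those can share a disc, so at least 9 discs are needed.
A packing using 9 discs:
  disc 1: 725 = 725
  disc 2: 725 = 725
  disc 3: 675 + 125 = 800
  disc 4: 625 = 625
  disc 5: 625 = 625
  disc 6: 600 = 600
  disc 7: 550 = 550
  disc 8: 525 = 525
  disc 9: 450 = 450
This matches the lower bound, so 9 is optimal.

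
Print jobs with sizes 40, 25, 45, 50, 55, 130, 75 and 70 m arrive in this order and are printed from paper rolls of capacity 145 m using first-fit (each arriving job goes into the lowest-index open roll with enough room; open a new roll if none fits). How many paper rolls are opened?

4

  40 → roll 1 (new)  [load 40/145]
  25 → roll 1  [load 65/145]
  45 → roll 1  [load 110/145]
  50 → roll 2 (new)  [load 50/145]
  55 → roll 2  [load 105/145]
  130 → roll 3 (new)  [load 130/145]
  75 → roll 4 (new)  [load 75/145]
  70 → roll 4  [load 145/145]
4 paper rolls opened.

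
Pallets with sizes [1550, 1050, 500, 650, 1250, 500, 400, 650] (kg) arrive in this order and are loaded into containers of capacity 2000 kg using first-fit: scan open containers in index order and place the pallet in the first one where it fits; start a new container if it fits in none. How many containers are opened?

  1550 → container 1 (new)  [load 1550/2000]
  1050 → container 2 (new)  [load 1050/2000]
  500 → container 2  [load 1550/2000]
  650 → container 3 (new)  [load 650/2000]
  1250 → container 3  [load 1900/2000]
  500 → container 4 (new)  [load 500/2000]
  400 → container 1  [load 1950/2000]
  650 → container 4  [load 1150/2000]
4 containers opened.

4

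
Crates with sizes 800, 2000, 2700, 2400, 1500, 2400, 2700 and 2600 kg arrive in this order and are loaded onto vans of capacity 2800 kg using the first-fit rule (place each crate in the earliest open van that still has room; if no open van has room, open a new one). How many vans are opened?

  800 → van 1 (new)  [load 800/2800]
  2000 → van 1  [load 2800/2800]
  2700 → van 2 (new)  [load 2700/2800]
  2400 → van 3 (new)  [load 2400/2800]
  1500 → van 4 (new)  [load 1500/2800]
  2400 → van 5 (new)  [load 2400/2800]
  2700 → van 6 (new)  [load 2700/2800]
  2600 → van 7 (new)  [load 2600/2800]
7 vans opened.

7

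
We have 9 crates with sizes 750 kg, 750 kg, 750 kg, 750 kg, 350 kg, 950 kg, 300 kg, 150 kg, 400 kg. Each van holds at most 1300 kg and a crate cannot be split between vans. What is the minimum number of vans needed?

5

Total = 950 + 750 + 750 + 750 + 750 + 400 + 350 + 300 + 150 = 5150 kg.
Lower bound: ⌈5150/1300⌉ = 4 vans.
Also, 5 crates each exceed 650 kg, and no two of those can share a van, so at least 5 vans are needed.
A packing using 5 vans:
  van 1: 950 + 350 = 1300
  van 2: 750 + 400 + 150 = 1300
  van 3: 750 + 300 = 1050
  van 4: 750 = 750
  van 5: 750 = 750
This matches the lower bound, so 5 is optimal.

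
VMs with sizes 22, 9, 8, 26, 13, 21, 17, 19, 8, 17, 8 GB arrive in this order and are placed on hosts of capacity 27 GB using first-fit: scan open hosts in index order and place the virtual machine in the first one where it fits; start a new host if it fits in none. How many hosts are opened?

  22 → host 1 (new)  [load 22/27]
  9 → host 2 (new)  [load 9/27]
  8 → host 2  [load 17/27]
  26 → host 3 (new)  [load 26/27]
  13 → host 4 (new)  [load 13/27]
  21 → host 5 (new)  [load 21/27]
  17 → host 6 (new)  [load 17/27]
  19 → host 7 (new)  [load 19/27]
  8 → host 2  [load 25/27]
  17 → host 8 (new)  [load 17/27]
  8 → host 4  [load 21/27]
8 hosts opened.

8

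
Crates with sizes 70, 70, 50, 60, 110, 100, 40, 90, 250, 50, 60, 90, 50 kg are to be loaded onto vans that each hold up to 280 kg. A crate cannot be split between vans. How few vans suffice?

Total = 250 + 110 + 100 + 90 + 90 + 70 + 70 + 60 + 60 + 50 + 50 + 50 + 40 = 1090 kg.
Lower bound: ⌈1090/280⌉ = 4 vans.
A packing using 4 vans:
  van 1: 250 = 250
  van 2: 110 + 100 + 70 = 280
  van 3: 90 + 90 + 60 + 40 = 280
  van 4: 70 + 60 + 50 + 50 + 50 = 280
This matches the lower bound, so 4 is optimal.

4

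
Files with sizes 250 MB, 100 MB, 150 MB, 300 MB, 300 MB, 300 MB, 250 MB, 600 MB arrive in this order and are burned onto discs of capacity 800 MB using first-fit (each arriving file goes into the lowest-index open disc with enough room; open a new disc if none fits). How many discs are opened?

4

  250 → disc 1 (new)  [load 250/800]
  100 → disc 1  [load 350/800]
  150 → disc 1  [load 500/800]
  300 → disc 1  [load 800/800]
  300 → disc 2 (new)  [load 300/800]
  300 → disc 2  [load 600/800]
  250 → disc 3 (new)  [load 250/800]
  600 → disc 4 (new)  [load 600/800]
4 discs opened.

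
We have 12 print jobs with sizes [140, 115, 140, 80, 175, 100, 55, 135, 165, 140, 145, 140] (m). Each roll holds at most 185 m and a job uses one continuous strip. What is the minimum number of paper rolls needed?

10

Total = 175 + 165 + 145 + 140 + 140 + 140 + 140 + 135 + 115 + 100 + 80 + 55 = 1530 m.
Lower bound: ⌈1530/185⌉ = 9 paper rolls.
Also, 10 print jobs each exceed 185/2 m, and no two of those can share a roll, so at least 10 paper rolls are needed.
A packing using 10 paper rolls:
  roll 1: 175 = 175
  roll 2: 165 = 165
  roll 3: 145 = 145
  roll 4: 140 = 140
  roll 5: 140 = 140
  roll 6: 140 = 140
  roll 7: 140 = 140
  roll 8: 135 = 135
  roll 9: 115 + 55 = 170
  roll 10: 100 + 80 = 180
This matches the lower bound, so 10 is optimal.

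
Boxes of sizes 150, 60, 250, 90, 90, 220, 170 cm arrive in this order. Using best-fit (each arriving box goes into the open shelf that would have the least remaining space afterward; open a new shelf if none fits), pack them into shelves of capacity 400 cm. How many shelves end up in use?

3

  150 → shelf 1 (new)  [load 150/400]
  60 → shelf 1  [load 210/400]
  250 → shelf 2 (new)  [load 250/400]
  90 → shelf 2  [load 340/400]
  90 → shelf 1  [load 300/400]
  220 → shelf 3 (new)  [load 220/400]
  170 → shelf 3  [load 390/400]
3 shelves opened.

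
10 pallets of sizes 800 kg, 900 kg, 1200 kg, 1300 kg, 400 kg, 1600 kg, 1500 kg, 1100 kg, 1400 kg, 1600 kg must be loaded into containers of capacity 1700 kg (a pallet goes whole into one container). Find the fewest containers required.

8

Total = 1600 + 1600 + 1500 + 1400 + 1300 + 1200 + 1100 + 900 + 800 + 400 = 11800 kg.
Lower bound: ⌈11800/1700⌉ = 7 containers.
Also, 8 pallets each exceed 850 kg, and no two of those can share a container, so at least 8 containers are needed.
A packing using 8 containers:
  container 1: 1600 = 1600
  container 2: 1600 = 1600
  container 3: 1500 = 1500
  container 4: 1400 = 1400
  container 5: 1300 + 400 = 1700
  container 6: 1200 = 1200
  container 7: 1100 = 1100
  container 8: 900 + 800 = 1700
This matches the lower bound, so 8 is optimal.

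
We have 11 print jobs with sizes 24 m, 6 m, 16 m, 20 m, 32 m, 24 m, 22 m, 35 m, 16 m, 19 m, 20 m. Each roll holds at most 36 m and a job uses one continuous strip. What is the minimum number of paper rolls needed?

8

Total = 35 + 32 + 24 + 24 + 22 + 20 + 20 + 19 + 16 + 16 + 6 = 234 m.
Lower bound: ⌈234/36⌉ = 7 paper rolls.
Also, 8 print jobs each exceed 18 m, and no two of those can share a roll, so at least 8 paper rolls are needed.
A packing using 8 paper rolls:
  roll 1: 35 = 35
  roll 2: 32 = 32
  roll 3: 24 + 6 = 30
  roll 4: 24 = 24
  roll 5: 22 = 22
  roll 6: 20 + 16 = 36
  roll 7: 20 + 16 = 36
  roll 8: 19 = 19
This matches the lower bound, so 8 is optimal.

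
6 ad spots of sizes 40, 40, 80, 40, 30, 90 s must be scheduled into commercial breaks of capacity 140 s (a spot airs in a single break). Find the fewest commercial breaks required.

3

Total = 90 + 80 + 40 + 40 + 40 + 30 = 320 s.
Lower bound: ⌈320/140⌉ = 3 commercial breaks.
A packing using 3 commercial breaks:
  break 1: 90 + 40 = 130
  break 2: 80 + 40 = 120
  break 3: 40 + 30 = 70
This matches the lower bound, so 3 is optimal.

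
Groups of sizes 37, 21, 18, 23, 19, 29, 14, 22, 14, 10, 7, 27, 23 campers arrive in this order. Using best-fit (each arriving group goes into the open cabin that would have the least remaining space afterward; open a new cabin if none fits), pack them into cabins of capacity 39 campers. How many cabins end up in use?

  37 → cabin 1 (new)  [load 37/39]
  21 → cabin 2 (new)  [load 21/39]
  18 → cabin 2  [load 39/39]
  23 → cabin 3 (new)  [load 23/39]
  19 → cabin 4 (new)  [load 19/39]
  29 → cabin 5 (new)  [load 29/39]
  14 → cabin 3  [load 37/39]
  22 → cabin 6 (new)  [load 22/39]
  14 → cabin 6  [load 36/39]
  10 → cabin 5  [load 39/39]
  7 → cabin 4  [load 26/39]
  27 → cabin 7 (new)  [load 27/39]
  23 → cabin 8 (new)  [load 23/39]
8 cabins opened.

8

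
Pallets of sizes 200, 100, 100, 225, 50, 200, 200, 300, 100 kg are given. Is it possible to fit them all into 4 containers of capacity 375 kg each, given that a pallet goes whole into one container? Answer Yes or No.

Total = 1475 kg; ⌈1475/375⌉ = 4.
5 pallets each exceed half the capacity and cannot share a container, forcing at least 5 containers.
At least 5 containers are required, but only 4 are allowed.

No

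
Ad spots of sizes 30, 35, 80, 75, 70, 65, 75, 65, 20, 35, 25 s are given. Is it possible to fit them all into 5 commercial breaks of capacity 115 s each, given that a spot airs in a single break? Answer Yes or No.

Total = 575 s; ⌈575/115⌉ = 5.
6 ad spots each exceed half the capacity and cannot share a break, forcing at least 6 commercial breaks.
At least 6 commercial breaks are required, but only 5 are allowed.

No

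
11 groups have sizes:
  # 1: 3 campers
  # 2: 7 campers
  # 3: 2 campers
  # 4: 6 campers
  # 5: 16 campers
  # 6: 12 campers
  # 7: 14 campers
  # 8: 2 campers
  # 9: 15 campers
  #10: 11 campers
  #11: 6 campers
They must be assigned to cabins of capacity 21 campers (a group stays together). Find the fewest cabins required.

5

Total = 16 + 15 + 14 + 12 + 11 + 7 + 6 + 6 + 3 + 2 + 2 = 94 campers.
Lower bound: ⌈94/21⌉ = 5 cabins.
A packing using 5 cabins:
  cabin 1: 16 + 3 + 2 = 21
  cabin 2: 15 + 6 = 21
  cabin 3: 14 + 7 = 21
  cabin 4: 12 + 6 + 2 = 20
  cabin 5: 11 = 11
This matches the lower bound, so 5 is optimal.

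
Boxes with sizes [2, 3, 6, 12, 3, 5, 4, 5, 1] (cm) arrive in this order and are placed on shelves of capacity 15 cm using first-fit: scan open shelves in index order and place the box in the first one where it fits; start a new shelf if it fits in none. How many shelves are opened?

  2 → shelf 1 (new)  [load 2/15]
  3 → shelf 1  [load 5/15]
  6 → shelf 1  [load 11/15]
  12 → shelf 2 (new)  [load 12/15]
  3 → shelf 1  [load 14/15]
  5 → shelf 3 (new)  [load 5/15]
  4 → shelf 3  [load 9/15]
  5 → shelf 3  [load 14/15]
  1 → shelf 1  [load 15/15]
3 shelves opened.

3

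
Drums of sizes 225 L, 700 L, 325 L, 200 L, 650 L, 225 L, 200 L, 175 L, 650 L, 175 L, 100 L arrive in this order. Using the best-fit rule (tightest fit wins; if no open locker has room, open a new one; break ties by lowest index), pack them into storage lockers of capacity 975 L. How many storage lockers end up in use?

4

  225 → locker 1 (new)  [load 225/975]
  700 → locker 1  [load 925/975]
  325 → locker 2 (new)  [load 325/975]
  200 → locker 2  [load 525/975]
  650 → locker 3 (new)  [load 650/975]
  225 → locker 3  [load 875/975]
  200 → locker 2  [load 725/975]
  175 → locker 2  [load 900/975]
  650 → locker 4 (new)  [load 650/975]
  175 → locker 4  [load 825/975]
  100 → locker 3  [load 975/975]
4 storage lockers opened.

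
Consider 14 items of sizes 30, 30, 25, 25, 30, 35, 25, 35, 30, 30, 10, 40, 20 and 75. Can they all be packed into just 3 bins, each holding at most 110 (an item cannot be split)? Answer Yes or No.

Total = 440; ⌈440/110⌉ = 4.
At least 4 bins are required, but only 3 are allowed.

No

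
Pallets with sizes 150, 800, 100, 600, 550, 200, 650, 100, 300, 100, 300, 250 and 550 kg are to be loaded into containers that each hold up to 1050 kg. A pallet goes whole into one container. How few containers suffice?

5

Total = 800 + 650 + 600 + 550 + 550 + 300 + 300 + 250 + 200 + 150 + 100 + 100 + 100 = 4650 kg.
Lower bound: ⌈4650/1050⌉ = 5 containers.
A packing using 5 containers:
  container 1: 800 + 250 = 1050
  container 2: 650 + 300 + 100 = 1050
  container 3: 600 + 300 + 150 = 1050
  container 4: 550 + 200 + 100 + 100 = 950
  container 5: 550 = 550
This matches the lower bound, so 5 is optimal.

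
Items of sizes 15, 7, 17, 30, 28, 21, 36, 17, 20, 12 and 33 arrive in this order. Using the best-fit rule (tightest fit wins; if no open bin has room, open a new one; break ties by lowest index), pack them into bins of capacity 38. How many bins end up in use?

7

  15 → bin 1 (new)  [load 15/38]
  7 → bin 1  [load 22/38]
  17 → bin 2 (new)  [load 17/38]
  30 → bin 3 (new)  [load 30/38]
  28 → bin 4 (new)  [load 28/38]
  21 → bin 2  [load 38/38]
  36 → bin 5 (new)  [load 36/38]
  17 → bin 6 (new)  [load 17/38]
  20 → bin 6  [load 37/38]
  12 → bin 1  [load 34/38]
  33 → bin 7 (new)  [load 33/38]
7 bins opened.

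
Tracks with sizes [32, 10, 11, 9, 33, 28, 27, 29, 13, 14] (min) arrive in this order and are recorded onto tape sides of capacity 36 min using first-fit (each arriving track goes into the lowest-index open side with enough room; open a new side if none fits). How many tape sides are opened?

7

  32 → side 1 (new)  [load 32/36]
  10 → side 2 (new)  [load 10/36]
  11 → side 2  [load 21/36]
  9 → side 2  [load 30/36]
  33 → side 3 (new)  [load 33/36]
  28 → side 4 (new)  [load 28/36]
  27 → side 5 (new)  [load 27/36]
  29 → side 6 (new)  [load 29/36]
  13 → side 7 (new)  [load 13/36]
  14 → side 7  [load 27/36]
7 tape sides opened.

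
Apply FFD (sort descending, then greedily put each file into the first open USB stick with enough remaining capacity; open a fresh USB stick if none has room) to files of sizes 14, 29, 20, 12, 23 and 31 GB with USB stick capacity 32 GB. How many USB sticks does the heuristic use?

Sorted descending: 31, 29, 23, 20, 14, 12.
  31 → USB stick 1 (new)  [load 31/32]
  29 → USB stick 2 (new)  [load 29/32]
  23 → USB stick 3 (new)  [load 23/32]
  20 → USB stick 4 (new)  [load 20/32]
  14 → USB stick 5 (new)  [load 14/32]
  12 → USB stick 4  [load 32/32]
5 USB sticks opened.

5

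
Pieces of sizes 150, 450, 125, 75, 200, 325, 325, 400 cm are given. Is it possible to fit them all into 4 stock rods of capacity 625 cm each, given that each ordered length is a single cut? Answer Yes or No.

A valid assignment using 4 stock rods:
  stock rod 1: 450 + 150 = 600
  stock rod 2: 400 + 200 = 600
  stock rod 3: 325 + 125 + 75 = 525
  stock rod 4: 325 = 325
Every load is within 625 cm, so 4 stock rods suffice.

Yes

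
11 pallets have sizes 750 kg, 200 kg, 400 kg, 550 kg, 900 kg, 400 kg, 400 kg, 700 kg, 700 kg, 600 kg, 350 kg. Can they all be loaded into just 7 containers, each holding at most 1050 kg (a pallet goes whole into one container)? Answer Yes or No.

Yes

A valid assignment using 7 containers:
  container 1: 900 = 900
  container 2: 750 + 200 = 950
  container 3: 700 + 350 = 1050
  container 4: 700 = 700
  container 5: 600 + 400 = 1000
  container 6: 550 + 400 = 950
  container 7: 400 = 400
Every load is within 1050 kg, so 7 containers suffice.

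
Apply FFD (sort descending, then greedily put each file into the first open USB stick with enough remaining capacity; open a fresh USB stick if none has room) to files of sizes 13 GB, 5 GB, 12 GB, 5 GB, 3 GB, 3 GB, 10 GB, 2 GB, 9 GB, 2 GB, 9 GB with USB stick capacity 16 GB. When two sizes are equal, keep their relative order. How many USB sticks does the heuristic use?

5

Sorted descending: 13, 12, 10, 9, 9, 5, 5, 3, 3, 2, 2.
  13 → USB stick 1 (new)  [load 13/16]
  12 → USB stick 2 (new)  [load 12/16]
  10 → USB stick 3 (new)  [load 10/16]
  9 → USB stick 4 (new)  [load 9/16]
  9 → USB stick 5 (new)  [load 9/16]
  5 → USB stick 3  [load 15/16]
  5 → USB stick 4  [load 14/16]
  3 → USB stick 1  [load 16/16]
  3 → USB stick 2  [load 15/16]
  2 → USB stick 4  [load 16/16]
  2 → USB stick 5  [load 11/16]
5 USB sticks opened.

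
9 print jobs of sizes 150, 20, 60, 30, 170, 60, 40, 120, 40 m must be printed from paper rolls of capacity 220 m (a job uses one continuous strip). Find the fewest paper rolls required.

Total = 170 + 150 + 120 + 60 + 60 + 40 + 40 + 30 + 20 = 690 m.
Lower bound: ⌈690/220⌉ = 4 paper rolls.
A packing using 4 paper rolls:
  roll 1: 170 + 40 = 210
  roll 2: 150 + 60 = 210
  roll 3: 120 + 60 + 40 = 220
  roll 4: 30 + 20 = 50
This matches the lower bound, so 4 is optimal.

4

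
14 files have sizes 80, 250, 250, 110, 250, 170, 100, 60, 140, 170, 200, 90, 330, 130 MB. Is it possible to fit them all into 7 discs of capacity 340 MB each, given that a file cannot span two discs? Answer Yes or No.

A valid assignment using 7 discs:
  disc 1: 330 = 330
  disc 2: 250 + 90 = 340
  disc 3: 250 + 80 = 330
  disc 4: 250 + 60 = 310
  disc 5: 200 + 140 = 340
  disc 6: 170 + 170 = 340
  disc 7: 130 + 110 + 100 = 340
Every load is within 340 MB, so 7 discs suffice.

Yes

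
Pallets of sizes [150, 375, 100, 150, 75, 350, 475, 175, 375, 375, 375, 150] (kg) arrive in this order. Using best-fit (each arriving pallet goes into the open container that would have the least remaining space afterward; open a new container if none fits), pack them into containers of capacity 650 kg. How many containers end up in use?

6

  150 → container 1 (new)  [load 150/650]
  375 → container 1  [load 525/650]
  100 → container 1  [load 625/650]
  150 → container 2 (new)  [load 150/650]
  75 → container 2  [load 225/650]
  350 → container 2  [load 575/650]
  475 → container 3 (new)  [load 475/650]
  175 → container 3  [load 650/650]
  375 → container 4 (new)  [load 375/650]
  375 → container 5 (new)  [load 375/650]
  375 → container 6 (new)  [load 375/650]
  150 → container 4  [load 525/650]
6 containers opened.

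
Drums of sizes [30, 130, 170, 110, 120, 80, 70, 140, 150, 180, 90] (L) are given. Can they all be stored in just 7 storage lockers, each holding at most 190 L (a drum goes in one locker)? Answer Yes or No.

No

Total = 1270 L; ⌈1270/190⌉ = 7.
The bound of 7 does not rule out 7, but exhaustive search shows no assignment into 7 storage lockers of capacity 190 L exists — the minimum is 8.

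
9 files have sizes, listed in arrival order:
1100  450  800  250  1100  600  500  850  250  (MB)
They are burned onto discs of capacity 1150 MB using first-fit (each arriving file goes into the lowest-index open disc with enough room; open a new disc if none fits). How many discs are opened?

  1100 → disc 1 (new)  [load 1100/1150]
  450 → disc 2 (new)  [load 450/1150]
  800 → disc 3 (new)  [load 800/1150]
  250 → disc 2  [load 700/1150]
  1100 → disc 4 (new)  [load 1100/1150]
  600 → disc 5 (new)  [load 600/1150]
  500 → disc 5  [load 1100/1150]
  850 → disc 6 (new)  [load 850/1150]
  250 → disc 2  [load 950/1150]
6 discs opened.

6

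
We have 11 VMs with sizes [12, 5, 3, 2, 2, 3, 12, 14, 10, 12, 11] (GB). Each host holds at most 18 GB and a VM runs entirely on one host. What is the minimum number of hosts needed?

Total = 14 + 12 + 12 + 12 + 11 + 10 + 5 + 3 + 3 + 2 + 2 = 86 GB.
Lower bound: ⌈86/18⌉ = 5 hosts.
Also, 6 VMs each exceed 9 GB, and no two of those can share a host, so at least 6 hosts are needed.
A packing using 6 hosts:
  host 1: 14 + 3 = 17
  host 2: 12 + 5 = 17
  host 3: 12 + 3 + 2 = 17
  host 4: 12 + 2 = 14
  host 5: 11 = 11
  host 6: 10 = 10
This matches the lower bound, so 6 is optimal.

6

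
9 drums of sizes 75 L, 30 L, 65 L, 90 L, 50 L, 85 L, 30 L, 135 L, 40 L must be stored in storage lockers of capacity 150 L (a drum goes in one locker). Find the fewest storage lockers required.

5

Total = 135 + 90 + 85 + 75 + 65 + 50 + 40 + 30 + 30 = 600 L.
Lower bound: ⌈600/150⌉ = 4 storage lockers.
A packing using 5 storage lockers:
  locker 1: 135 = 135
  locker 2: 90 + 50 = 140
  locker 3: 85 + 65 = 150
  locker 4: 75 + 40 + 30 = 145
  locker 5: 30 = 30
No arrangement into 4 storage lockers stays within capacity, so 5 is optimal.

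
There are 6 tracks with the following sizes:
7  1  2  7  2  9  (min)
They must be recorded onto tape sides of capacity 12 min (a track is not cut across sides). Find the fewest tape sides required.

3

Total = 9 + 7 + 7 + 2 + 2 + 1 = 28 min.
Lower bound: ⌈28/12⌉ = 3 tape sides.
A packing using 3 tape sides:
  side 1: 9 + 2 + 1 = 12
  side 2: 7 + 2 = 9
  side 3: 7 = 7
This matches the lower bound, so 3 is optimal.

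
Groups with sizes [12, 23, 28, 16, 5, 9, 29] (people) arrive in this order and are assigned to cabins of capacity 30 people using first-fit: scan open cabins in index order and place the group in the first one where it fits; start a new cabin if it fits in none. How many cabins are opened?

  12 → cabin 1 (new)  [load 12/30]
  23 → cabin 2 (new)  [load 23/30]
  28 → cabin 3 (new)  [load 28/30]
  16 → cabin 1  [load 28/30]
  5 → cabin 2  [load 28/30]
  9 → cabin 4 (new)  [load 9/30]
  29 → cabin 5 (new)  [load 29/30]
5 cabins opened.

5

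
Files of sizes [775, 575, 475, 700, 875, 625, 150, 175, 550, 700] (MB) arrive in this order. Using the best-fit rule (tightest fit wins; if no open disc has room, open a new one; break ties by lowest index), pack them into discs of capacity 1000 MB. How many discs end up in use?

  775 → disc 1 (new)  [load 775/1000]
  575 → disc 2 (new)  [load 575/1000]
  475 → disc 3 (new)  [load 475/1000]
  700 → disc 4 (new)  [load 700/1000]
  875 → disc 5 (new)  [load 875/1000]
  625 → disc 6 (new)  [load 625/1000]
  150 → disc 1  [load 925/1000]
  175 → disc 4  [load 875/1000]
  550 → disc 7 (new)  [load 550/1000]
  700 → disc 8 (new)  [load 700/1000]
8 discs opened.

8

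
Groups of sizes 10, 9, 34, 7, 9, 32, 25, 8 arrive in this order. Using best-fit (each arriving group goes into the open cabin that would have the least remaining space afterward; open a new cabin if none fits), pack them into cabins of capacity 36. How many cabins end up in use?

4

  10 → cabin 1 (new)  [load 10/36]
  9 → cabin 1  [load 19/36]
  34 → cabin 2 (new)  [load 34/36]
  7 → cabin 1  [load 26/36]
  9 → cabin 1  [load 35/36]
  32 → cabin 3 (new)  [load 32/36]
  25 → cabin 4 (new)  [load 25/36]
  8 → cabin 4  [load 33/36]
4 cabins opened.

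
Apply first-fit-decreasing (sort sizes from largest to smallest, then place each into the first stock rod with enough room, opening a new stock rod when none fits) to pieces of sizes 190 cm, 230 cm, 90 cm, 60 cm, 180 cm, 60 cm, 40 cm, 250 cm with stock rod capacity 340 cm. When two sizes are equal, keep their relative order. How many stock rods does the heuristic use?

Sorted descending: 250, 230, 190, 180, 90, 60, 60, 40.
  250 → stock rod 1 (new)  [load 250/340]
  230 → stock rod 2 (new)  [load 230/340]
  190 → stock rod 3 (new)  [load 190/340]
  180 → stock rod 4 (new)  [load 180/340]
  90 → stock rod 1  [load 340/340]
  60 → stock rod 2  [load 290/340]
  60 → stock rod 3  [load 250/340]
  40 → stock rod 2  [load 330/340]
4 stock rods opened.

4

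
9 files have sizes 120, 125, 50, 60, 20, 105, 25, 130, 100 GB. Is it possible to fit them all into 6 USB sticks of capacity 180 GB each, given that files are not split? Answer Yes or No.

Yes

A valid assignment using 5 USB sticks:
  USB stick 1: 130 + 50 = 180
  USB stick 2: 125 + 25 + 20 = 170
  USB stick 3: 120 + 60 = 180
  USB stick 4: 105 = 105
  USB stick 5: 100 = 100
That uses only 5 ≤ 6, so 6 USB sticks are enough.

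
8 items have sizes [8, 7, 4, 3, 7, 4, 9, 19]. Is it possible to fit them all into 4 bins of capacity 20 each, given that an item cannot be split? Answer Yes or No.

A valid assignment using 4 bins:
  bin 1: 19 = 19
  bin 2: 9 + 8 + 3 = 20
  bin 3: 7 + 7 + 4 = 18
  bin 4: 4 = 4
Every load is within 20, so 4 bins suffice.

Yes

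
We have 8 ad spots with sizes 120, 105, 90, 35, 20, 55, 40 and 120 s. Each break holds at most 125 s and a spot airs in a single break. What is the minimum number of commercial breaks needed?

5

Total = 120 + 120 + 105 + 90 + 55 + 40 + 35 + 20 = 585 s.
Lower bound: ⌈585/125⌉ = 5 commercial breaks.
A packing using 5 commercial breaks:
  break 1: 120 = 120
  break 2: 120 = 120
  break 3: 105 + 20 = 125
  break 4: 90 + 35 = 125
  break 5: 55 + 40 = 95
This matches the lower bound, so 5 is optimal.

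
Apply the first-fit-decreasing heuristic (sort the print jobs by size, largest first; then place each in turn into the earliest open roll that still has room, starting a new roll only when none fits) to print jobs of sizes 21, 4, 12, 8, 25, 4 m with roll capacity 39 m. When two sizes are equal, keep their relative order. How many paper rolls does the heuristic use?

2

Sorted descending: 25, 21, 12, 8, 4, 4.
  25 → roll 1 (new)  [load 25/39]
  21 → roll 2 (new)  [load 21/39]
  12 → roll 1  [load 37/39]
  8 → roll 2  [load 29/39]
  4 → roll 2  [load 33/39]
  4 → roll 2  [load 37/39]
2 paper rolls opened.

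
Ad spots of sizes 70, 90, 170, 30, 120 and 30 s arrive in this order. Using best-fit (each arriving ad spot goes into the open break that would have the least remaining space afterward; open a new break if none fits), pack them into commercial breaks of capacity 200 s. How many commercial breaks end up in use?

3

  70 → break 1 (new)  [load 70/200]
  90 → break 1  [load 160/200]
  170 → break 2 (new)  [load 170/200]
  30 → break 2  [load 200/200]
  120 → break 3 (new)  [load 120/200]
  30 → break 1  [load 190/200]
3 commercial breaks opened.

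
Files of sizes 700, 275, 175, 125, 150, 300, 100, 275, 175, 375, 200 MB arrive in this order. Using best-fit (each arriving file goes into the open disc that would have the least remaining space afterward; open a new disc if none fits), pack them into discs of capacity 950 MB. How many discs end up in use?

4

  700 → disc 1 (new)  [load 700/950]
  275 → disc 2 (new)  [load 275/950]
  175 → disc 1  [load 875/950]
  125 → disc 2  [load 400/950]
  150 → disc 2  [load 550/950]
  300 → disc 2  [load 850/950]
  100 → disc 2  [load 950/950]
  275 → disc 3 (new)  [load 275/950]
  175 → disc 3  [load 450/950]
  375 → disc 3  [load 825/950]
  200 → disc 4 (new)  [load 200/950]
4 discs opened.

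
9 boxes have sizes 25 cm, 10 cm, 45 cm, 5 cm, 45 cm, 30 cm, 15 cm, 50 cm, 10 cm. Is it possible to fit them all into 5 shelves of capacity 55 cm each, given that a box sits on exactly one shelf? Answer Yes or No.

A valid assignment using 5 shelves:
  shelf 1: 50 + 5 = 55
  shelf 2: 45 + 10 = 55
  shelf 3: 45 + 10 = 55
  shelf 4: 30 + 25 = 55
  shelf 5: 15 = 15
Every load is within 55 cm, so 5 shelves suffice.

Yes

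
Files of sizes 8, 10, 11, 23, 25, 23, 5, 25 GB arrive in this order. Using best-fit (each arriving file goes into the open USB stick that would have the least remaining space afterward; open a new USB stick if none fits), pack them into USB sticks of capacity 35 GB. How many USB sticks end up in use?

  8 → USB stick 1 (new)  [load 8/35]
  10 → USB stick 1  [load 18/35]
  11 → USB stick 1  [load 29/35]
  23 → USB stick 2 (new)  [load 23/35]
  25 → USB stick 3 (new)  [load 25/35]
  23 → USB stick 4 (new)  [load 23/35]
  5 → USB stick 1  [load 34/35]
  25 → USB stick 5 (new)  [load 25/35]
5 USB sticks opened.

5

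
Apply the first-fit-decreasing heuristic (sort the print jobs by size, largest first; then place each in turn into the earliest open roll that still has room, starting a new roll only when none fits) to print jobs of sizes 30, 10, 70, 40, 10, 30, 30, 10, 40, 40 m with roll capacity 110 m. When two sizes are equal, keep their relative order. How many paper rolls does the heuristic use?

3

Sorted descending: 70, 40, 40, 40, 30, 30, 30, 10, 10, 10.
  70 → roll 1 (new)  [load 70/110]
  40 → roll 1  [load 110/110]
  40 → roll 2 (new)  [load 40/110]
  40 → roll 2  [load 80/110]
  30 → roll 2  [load 110/110]
  30 → roll 3 (new)  [load 30/110]
  30 → roll 3  [load 60/110]
  10 → roll 3  [load 70/110]
  10 → roll 3  [load 80/110]
  10 → roll 3  [load 90/110]
3 paper rolls opened.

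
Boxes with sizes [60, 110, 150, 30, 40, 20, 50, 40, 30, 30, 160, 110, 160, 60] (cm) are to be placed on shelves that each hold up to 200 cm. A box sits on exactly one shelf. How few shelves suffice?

6

Total = 160 + 160 + 150 + 110 + 110 + 60 + 60 + 50 + 40 + 40 + 30 + 30 + 30 + 20 = 1050 cm.
Lower bound: ⌈1050/200⌉ = 6 shelves.
A packing using 6 shelves:
  shelf 1: 160 + 40 = 200
  shelf 2: 160 + 40 = 200
  shelf 3: 150 + 50 = 200
  shelf 4: 110 + 60 + 30 = 200
  shelf 5: 110 + 60 + 30 = 200
  shelf 6: 30 + 20 = 50
This matches the lower bound, so 6 is optimal.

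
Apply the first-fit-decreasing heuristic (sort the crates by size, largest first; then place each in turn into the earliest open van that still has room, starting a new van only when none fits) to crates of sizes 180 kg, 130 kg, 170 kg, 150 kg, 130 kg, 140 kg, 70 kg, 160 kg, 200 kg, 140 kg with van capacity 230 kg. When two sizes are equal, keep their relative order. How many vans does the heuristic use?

9

Sorted descending: 200, 180, 170, 160, 150, 140, 140, 130, 130, 70.
  200 → van 1 (new)  [load 200/230]
  180 → van 2 (new)  [load 180/230]
  170 → van 3 (new)  [load 170/230]
  160 → van 4 (new)  [load 160/230]
  150 → van 5 (new)  [load 150/230]
  140 → van 6 (new)  [load 140/230]
  140 → van 7 (new)  [load 140/230]
  130 → van 8 (new)  [load 130/230]
  130 → van 9 (new)  [load 130/230]
  70 → van 4  [load 230/230]
9 vans opened.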